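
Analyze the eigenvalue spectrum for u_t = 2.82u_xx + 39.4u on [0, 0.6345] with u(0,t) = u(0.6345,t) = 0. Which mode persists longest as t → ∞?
Eigenvalues: λₙ = 2.82n²π²/0.6345² - 39.4.
First three modes:
  n=1: λ₁ = 2.82π²/0.6345² - 39.4 ≈ 29.733
  n=2: λ₂ = 11.28π²/0.6345² - 39.4 ≈ 237.132
  n=3: λ₃ = 25.38π²/0.6345² - 39.4 ≈ 582.797
Since 2.82π²/0.6345² ≈ 69.133 > 39.4, all λₙ > 0.
The n=1 mode decays slowest → dominates as t → ∞.
Asymptotic: u ~ c₁ sin(πx/0.6345) e^{-λ₁t} with decay rate λ₁ ≈ 29.733.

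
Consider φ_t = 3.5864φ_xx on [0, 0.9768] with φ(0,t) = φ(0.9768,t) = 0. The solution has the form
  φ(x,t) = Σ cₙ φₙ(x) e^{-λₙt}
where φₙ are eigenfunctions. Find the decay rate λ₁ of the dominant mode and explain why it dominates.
Eigenvalues: λₙ = 3.5864n²π²/0.9768².
First three modes:
  n=1: λ₁ = 3.5864π²/0.9768² ≈ 37.098
  n=2: λ₂ = 14.3456π²/0.9768² ≈ 148.391 (4× faster decay)
  n=3: λ₃ = 32.2776π²/0.9768² ≈ 333.879 (9× faster decay)
As t → ∞, higher modes decay exponentially faster. The n=1 mode dominates: φ ~ c₁ sin(πx/0.9768) e^{-λ₁t}.
Decay rate: λ₁ = 3.5864π²/0.9768² ≈ 37.098.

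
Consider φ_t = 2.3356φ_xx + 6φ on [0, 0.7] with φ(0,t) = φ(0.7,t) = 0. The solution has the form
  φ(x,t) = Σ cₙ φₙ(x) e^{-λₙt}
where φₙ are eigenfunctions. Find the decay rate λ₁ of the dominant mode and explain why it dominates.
Eigenvalues: λₙ = 2.3356n²π²/0.7² - 6.
First three modes:
  n=1: λ₁ = 2.3356π²/0.7² - 6 ≈ 41.044
  n=2: λ₂ = 9.3424π²/0.7² - 6 ≈ 182.175
  n=3: λ₃ = 21.0204π²/0.7² - 6 ≈ 417.394
Since 2.3356π²/0.7² ≈ 47.044 > 6, all λₙ > 0.
The n=1 mode decays slowest → dominates as t → ∞.
Asymptotic: φ ~ c₁ sin(πx/0.7) e^{-λ₁t} with decay rate λ₁ ≈ 41.044.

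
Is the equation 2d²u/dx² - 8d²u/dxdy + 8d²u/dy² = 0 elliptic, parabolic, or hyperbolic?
Computing B² - 4AC with A = 2, B = -8, C = 8: discriminant = 0 (zero). Answer: parabolic.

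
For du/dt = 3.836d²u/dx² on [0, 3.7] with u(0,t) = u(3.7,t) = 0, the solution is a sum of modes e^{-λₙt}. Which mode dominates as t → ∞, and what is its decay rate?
Eigenvalues: λₙ = 3.836n²π²/3.7².
First three modes:
  n=1: λ₁ = 3.836π²/3.7² ≈ 2.766
  n=2: λ₂ = 15.344π²/3.7² ≈ 11.062 (4× faster decay)
  n=3: λ₃ = 34.524π²/3.7² ≈ 24.89 (9× faster decay)
As t → ∞, higher modes decay exponentially faster. The n=1 mode dominates: u ~ c₁ sin(πx/3.7) e^{-λ₁t}.
Decay rate: λ₁ = 3.836π²/3.7² ≈ 2.766.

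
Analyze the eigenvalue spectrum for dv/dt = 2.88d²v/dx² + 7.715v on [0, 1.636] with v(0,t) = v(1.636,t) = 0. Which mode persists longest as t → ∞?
Eigenvalues: λₙ = 2.88n²π²/1.636² - 7.715.
First three modes:
  n=1: λ₁ = 2.88π²/1.636² - 7.715 ≈ 2.905
  n=2: λ₂ = 11.52π²/1.636² - 7.715 ≈ 34.765
  n=3: λ₃ = 25.92π²/1.636² - 7.715 ≈ 87.865
Since 2.88π²/1.636² ≈ 10.62 > 7.715, all λₙ > 0.
The n=1 mode decays slowest → dominates as t → ∞.
Asymptotic: v ~ c₁ sin(πx/1.636) e^{-λ₁t} with decay rate λ₁ ≈ 2.905.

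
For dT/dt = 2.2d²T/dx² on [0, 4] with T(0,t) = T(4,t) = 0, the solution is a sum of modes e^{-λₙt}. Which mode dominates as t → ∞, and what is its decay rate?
Eigenvalues: λₙ = 2.2n²π²/4².
First three modes:
  n=1: λ₁ = 2.2π²/4² ≈ 1.357
  n=2: λ₂ = 8.8π²/4² ≈ 5.428 (4× faster decay)
  n=3: λ₃ = 19.8π²/4² ≈ 12.214 (9× faster decay)
As t → ∞, higher modes decay exponentially faster. The n=1 mode dominates: T ~ c₁ sin(πx/4) e^{-λ₁t}.
Decay rate: λ₁ = 2.2π²/4² ≈ 1.357.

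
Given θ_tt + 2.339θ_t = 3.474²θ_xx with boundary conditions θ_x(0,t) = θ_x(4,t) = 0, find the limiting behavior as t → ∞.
θ → constant (steady state). Damping (γ=2.339) dissipates the nonconstant modes; with Neumann BCs the spatial average obeys M''+γM'=0 and tends to a finite limit.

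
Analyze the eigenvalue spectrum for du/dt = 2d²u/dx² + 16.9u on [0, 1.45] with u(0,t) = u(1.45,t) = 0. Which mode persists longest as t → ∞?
Eigenvalues: λₙ = 2n²π²/1.45² - 16.9.
First three modes:
  n=1: λ₁ = 2π²/1.45² - 16.9 ≈ -7.512
  n=2: λ₂ = 8π²/1.45² - 16.9 ≈ 20.654
  n=3: λ₃ = 18π²/1.45² - 16.9 ≈ 67.596
Since 2π²/1.45² ≈ 9.388 < 16.9, λ₁ < 0.
The n=1 mode grows fastest (−λₙ is largest for n=1) → dominates.
Asymptotic: u ~ c₁ sin(πx/1.45) e^{7.512t} (exponential growth at rate −λ₁ ≈ 7.512).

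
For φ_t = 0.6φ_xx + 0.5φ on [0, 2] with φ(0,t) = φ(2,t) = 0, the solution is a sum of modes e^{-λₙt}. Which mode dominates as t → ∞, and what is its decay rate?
Eigenvalues: λₙ = 0.6n²π²/2² - 0.5.
First three modes:
  n=1: λ₁ = 0.6π²/2² - 0.5 ≈ 0.98
  n=2: λ₂ = 2.4π²/2² - 0.5 ≈ 5.422
  n=3: λ₃ = 5.4π²/2² - 0.5 ≈ 12.824
Since 0.6π²/2² ≈ 1.48 > 0.5, all λₙ > 0.
The n=1 mode decays slowest → dominates as t → ∞.
Asymptotic: φ ~ c₁ sin(πx/2) e^{-λ₁t} with decay rate λ₁ ≈ 0.98.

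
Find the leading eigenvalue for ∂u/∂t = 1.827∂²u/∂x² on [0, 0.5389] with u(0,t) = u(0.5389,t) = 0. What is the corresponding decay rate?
Eigenvalues: λₙ = 1.827n²π²/0.5389².
First three modes:
  n=1: λ₁ = 1.827π²/0.5389² ≈ 62.09
  n=2: λ₂ = 7.308π²/0.5389² ≈ 248.36 (4× faster decay)
  n=3: λ₃ = 16.443π²/0.5389² ≈ 558.81 (9× faster decay)
As t → ∞, higher modes decay exponentially faster. The n=1 mode dominates: u ~ c₁ sin(πx/0.5389) e^{-λ₁t}.
Decay rate: λ₁ = 1.827π²/0.5389² ≈ 62.09.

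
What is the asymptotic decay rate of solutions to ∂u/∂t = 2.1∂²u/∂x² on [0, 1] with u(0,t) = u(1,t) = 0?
Eigenvalues: λₙ = 2.1n²π².
First three modes:
  n=1: λ₁ = 2.1π² ≈ 20.726
  n=2: λ₂ = 8.4π² ≈ 82.905 (4× faster decay)
  n=3: λ₃ = 18.9π² ≈ 186.536 (9× faster decay)
As t → ∞, higher modes decay exponentially faster. The n=1 mode dominates: u ~ c₁ sin(πx) e^{-λ₁t}.
Decay rate: λ₁ = 2.1π² ≈ 20.726.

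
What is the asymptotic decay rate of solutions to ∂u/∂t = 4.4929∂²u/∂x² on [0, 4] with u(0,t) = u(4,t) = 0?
Eigenvalues: λₙ = 4.4929n²π²/4².
First three modes:
  n=1: λ₁ = 4.4929π²/4² ≈ 2.771
  n=2: λ₂ = 17.9716π²/4² ≈ 11.086 (4× faster decay)
  n=3: λ₃ = 40.4361π²/4² ≈ 24.943 (9× faster decay)
As t → ∞, higher modes decay exponentially faster. The n=1 mode dominates: u ~ c₁ sin(πx/4) e^{-λ₁t}.
Decay rate: λ₁ = 4.4929π²/4² ≈ 2.771.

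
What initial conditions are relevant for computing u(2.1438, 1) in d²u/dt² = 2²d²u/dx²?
Domain of dependence: [0.1438, 4.1438]. Signals travel at speed 2, so data within |x - 2.1438| ≤ 2·1 = 2 can reach the point.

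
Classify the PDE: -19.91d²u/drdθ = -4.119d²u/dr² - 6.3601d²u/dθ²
Rewriting in standard form: 4.119d²u/dr² - 19.91d²u/drdθ + 6.3601d²u/dθ² = 0. A = 4.119, B = -19.91, C = 6.3601. Discriminant B² - 4AC = 291.6190924. Since 291.6190924 > 0, hyperbolic.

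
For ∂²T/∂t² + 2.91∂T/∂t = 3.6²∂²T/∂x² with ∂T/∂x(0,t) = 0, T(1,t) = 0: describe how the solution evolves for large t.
T → 0. Damping (γ=2.91) dissipates energy; oscillations decay exponentially.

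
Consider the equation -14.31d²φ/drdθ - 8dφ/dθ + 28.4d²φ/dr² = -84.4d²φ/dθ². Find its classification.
Rewriting in standard form: 28.4d²φ/dr² - 14.31d²φ/drdθ + 84.4d²φ/dθ² - 8dφ/dθ = 0. Elliptic. (A = 28.4, B = -14.31, C = 84.4 gives B² - 4AC = -9383.0639.)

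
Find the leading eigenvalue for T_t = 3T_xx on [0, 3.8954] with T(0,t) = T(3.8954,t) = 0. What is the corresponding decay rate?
Eigenvalues: λₙ = 3n²π²/3.8954².
First three modes:
  n=1: λ₁ = 3π²/3.8954² ≈ 1.951
  n=2: λ₂ = 12π²/3.8954² ≈ 7.805 (4× faster decay)
  n=3: λ₃ = 27π²/3.8954² ≈ 17.561 (9× faster decay)
As t → ∞, higher modes decay exponentially faster. The n=1 mode dominates: T ~ c₁ sin(πx/3.8954) e^{-λ₁t}.
Decay rate: λ₁ = 3π²/3.8954² ≈ 1.951.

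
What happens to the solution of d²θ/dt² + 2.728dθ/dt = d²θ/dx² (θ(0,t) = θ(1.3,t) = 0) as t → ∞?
θ → 0. Damping (γ=2.728) dissipates energy; oscillations decay exponentially.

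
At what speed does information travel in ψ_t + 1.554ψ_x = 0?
Speed = 1.554. Information travels along x - 1.554t = const (rightward).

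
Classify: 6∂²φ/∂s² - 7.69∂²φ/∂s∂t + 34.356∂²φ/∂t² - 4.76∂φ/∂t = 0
Elliptic (discriminant = -765.4079).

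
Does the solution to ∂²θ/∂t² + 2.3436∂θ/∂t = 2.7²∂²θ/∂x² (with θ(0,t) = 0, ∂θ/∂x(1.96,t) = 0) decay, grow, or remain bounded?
θ → 0. Damping (γ=2.3436) dissipates energy; oscillations decay exponentially.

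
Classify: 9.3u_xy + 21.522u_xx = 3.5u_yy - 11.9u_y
Rewriting in standard form: 21.522u_xx + 9.3u_xy - 3.5u_yy + 11.9u_y = 0. Hyperbolic (discriminant = 387.798).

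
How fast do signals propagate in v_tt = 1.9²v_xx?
Speed = 1.9. Information travels along characteristics x = x₀ ± 1.9t.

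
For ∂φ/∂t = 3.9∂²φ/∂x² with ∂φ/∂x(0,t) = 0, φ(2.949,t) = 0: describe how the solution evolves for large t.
φ → 0. Heat escapes through the Dirichlet boundary.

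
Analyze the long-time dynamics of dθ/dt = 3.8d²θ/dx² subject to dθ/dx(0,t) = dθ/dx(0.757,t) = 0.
Long-time behavior: θ → constant (steady state). Heat is conserved (no flux at boundaries); solution approaches the spatial average.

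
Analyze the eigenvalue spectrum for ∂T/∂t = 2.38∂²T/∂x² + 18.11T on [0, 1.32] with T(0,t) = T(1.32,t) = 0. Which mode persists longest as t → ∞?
Eigenvalues: λₙ = 2.38n²π²/1.32² - 18.11.
First three modes:
  n=1: λ₁ = 2.38π²/1.32² - 18.11 ≈ -4.629
  n=2: λ₂ = 9.52π²/1.32² - 18.11 ≈ 35.815
  n=3: λ₃ = 21.42π²/1.32² - 18.11 ≈ 103.221
Since 2.38π²/1.32² ≈ 13.481 < 18.11, λ₁ < 0.
The n=1 mode grows fastest (−λₙ is largest for n=1) → dominates.
Asymptotic: T ~ c₁ sin(πx/1.32) e^{4.629t} (exponential growth at rate −λ₁ ≈ 4.629).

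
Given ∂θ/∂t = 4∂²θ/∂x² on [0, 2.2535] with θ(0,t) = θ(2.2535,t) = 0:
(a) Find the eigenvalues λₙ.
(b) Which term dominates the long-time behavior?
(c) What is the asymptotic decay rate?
Eigenvalues: λₙ = 4n²π²/2.2535².
First three modes:
  n=1: λ₁ = 4π²/2.2535² ≈ 7.774
  n=2: λ₂ = 16π²/2.2535² ≈ 31.096 (4× faster decay)
  n=3: λ₃ = 36π²/2.2535² ≈ 69.966 (9× faster decay)
As t → ∞, higher modes decay exponentially faster. The n=1 mode dominates: θ ~ c₁ sin(πx/2.2535) e^{-λ₁t}.
Decay rate: λ₁ = 4π²/2.2535² ≈ 7.774.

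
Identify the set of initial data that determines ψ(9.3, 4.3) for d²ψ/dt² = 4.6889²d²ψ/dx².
Domain of dependence: [-10.86227, 29.46227]. Signals travel at speed 4.6889, so data within |x - 9.3| ≤ 4.6889·4.3 = 20.16227 can reach the point.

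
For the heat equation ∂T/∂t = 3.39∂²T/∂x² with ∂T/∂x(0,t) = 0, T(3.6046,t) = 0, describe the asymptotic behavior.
T → 0. Heat escapes through the Dirichlet boundary.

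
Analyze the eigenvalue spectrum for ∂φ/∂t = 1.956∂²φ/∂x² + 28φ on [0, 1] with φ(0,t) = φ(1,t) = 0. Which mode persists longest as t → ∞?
Eigenvalues: λₙ = 1.956n²π²/1² - 28.
First three modes:
  n=1: λ₁ = 1.956π² - 28 ≈ -8.695
  n=2: λ₂ = 7.824π² - 28 ≈ 49.22
  n=3: λ₃ = 17.604π² - 28 ≈ 145.745
Since 1.956π² ≈ 19.305 < 28, λ₁ < 0.
The n=1 mode grows fastest (−λₙ is largest for n=1) → dominates.
Asymptotic: φ ~ c₁ sin(πx/1) e^{8.695t} (exponential growth at rate −λ₁ ≈ 8.695).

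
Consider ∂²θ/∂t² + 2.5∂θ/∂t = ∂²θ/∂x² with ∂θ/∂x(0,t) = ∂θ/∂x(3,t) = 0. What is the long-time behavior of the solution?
As t → ∞, θ → constant (steady state). Damping (γ=2.5) dissipates the nonconstant modes; with Neumann BCs the spatial average obeys M''+γM'=0 and tends to a finite limit.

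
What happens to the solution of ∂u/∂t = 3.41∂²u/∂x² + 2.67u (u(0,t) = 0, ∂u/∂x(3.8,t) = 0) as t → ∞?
u grows unboundedly. Reaction dominates diffusion (r=2.67 > κπ²/(4L²)≈0.58); solution grows exponentially.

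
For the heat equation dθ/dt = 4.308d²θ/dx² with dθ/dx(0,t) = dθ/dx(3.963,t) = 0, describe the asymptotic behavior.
θ → constant (steady state). Heat is conserved (no flux at boundaries); solution approaches the spatial average.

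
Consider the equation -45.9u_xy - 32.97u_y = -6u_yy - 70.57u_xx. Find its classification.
Rewriting in standard form: 70.57u_xx - 45.9u_xy + 6u_yy - 32.97u_y = 0. Hyperbolic. (A = 70.57, B = -45.9, C = 6 gives B² - 4AC = 413.13.)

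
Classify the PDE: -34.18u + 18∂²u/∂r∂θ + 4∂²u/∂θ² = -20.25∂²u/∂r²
Rewriting in standard form: 20.25∂²u/∂r² + 18∂²u/∂r∂θ + 4∂²u/∂θ² - 34.18u = 0. A = 20.25, B = 18, C = 4. Discriminant B² - 4AC = 0. Since 0 = 0, parabolic.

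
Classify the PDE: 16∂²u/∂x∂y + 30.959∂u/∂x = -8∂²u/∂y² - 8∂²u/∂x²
Rewriting in standard form: 8∂²u/∂x² + 16∂²u/∂x∂y + 8∂²u/∂y² + 30.959∂u/∂x = 0. A = 8, B = 16, C = 8. Discriminant B² - 4AC = 0. Since 0 = 0, parabolic.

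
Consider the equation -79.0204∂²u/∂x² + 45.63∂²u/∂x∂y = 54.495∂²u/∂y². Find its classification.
Rewriting in standard form: -79.0204∂²u/∂x² + 45.63∂²u/∂x∂y - 54.495∂²u/∂y² = 0. Elliptic. (A = -79.0204, B = 45.63, C = -54.495 gives B² - 4AC = -15142.769892.)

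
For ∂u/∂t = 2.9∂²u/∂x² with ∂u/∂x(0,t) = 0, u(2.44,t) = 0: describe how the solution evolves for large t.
u → 0. Heat escapes through the Dirichlet boundary.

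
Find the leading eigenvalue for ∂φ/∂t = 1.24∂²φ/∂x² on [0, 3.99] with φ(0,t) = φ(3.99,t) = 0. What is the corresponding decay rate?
Eigenvalues: λₙ = 1.24n²π²/3.99².
First three modes:
  n=1: λ₁ = 1.24π²/3.99² ≈ 0.769
  n=2: λ₂ = 4.96π²/3.99² ≈ 3.075 (4× faster decay)
  n=3: λ₃ = 11.16π²/3.99² ≈ 6.919 (9× faster decay)
As t → ∞, higher modes decay exponentially faster. The n=1 mode dominates: φ ~ c₁ sin(πx/3.99) e^{-λ₁t}.
Decay rate: λ₁ = 1.24π²/3.99² ≈ 0.769.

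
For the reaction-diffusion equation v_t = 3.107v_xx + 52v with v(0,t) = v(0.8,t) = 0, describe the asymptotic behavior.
v grows unboundedly. Reaction dominates diffusion (r=52 > κπ²/L²≈47.91); solution grows exponentially.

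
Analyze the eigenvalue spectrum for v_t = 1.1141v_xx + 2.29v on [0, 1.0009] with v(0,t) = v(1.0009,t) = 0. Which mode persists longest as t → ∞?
Eigenvalues: λₙ = 1.1141n²π²/1.0009² - 2.29.
First three modes:
  n=1: λ₁ = 1.1141π²/1.0009² - 2.29 ≈ 8.686
  n=2: λ₂ = 4.4564π²/1.0009² - 2.29 ≈ 41.614
  n=3: λ₃ = 10.0269π²/1.0009² - 2.29 ≈ 96.494
Since 1.1141π²/1.0009² ≈ 10.976 > 2.29, all λₙ > 0.
The n=1 mode decays slowest → dominates as t → ∞.
Asymptotic: v ~ c₁ sin(πx/1.0009) e^{-λ₁t} with decay rate λ₁ ≈ 8.686.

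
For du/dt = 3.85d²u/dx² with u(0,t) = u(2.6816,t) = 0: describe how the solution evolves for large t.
u → 0. Heat diffuses out through both boundaries.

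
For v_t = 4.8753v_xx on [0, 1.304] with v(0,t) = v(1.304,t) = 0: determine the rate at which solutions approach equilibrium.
Eigenvalues: λₙ = 4.8753n²π²/1.304².
First three modes:
  n=1: λ₁ = 4.8753π²/1.304² ≈ 28.297
  n=2: λ₂ = 19.5012π²/1.304² ≈ 113.189 (4× faster decay)
  n=3: λ₃ = 43.8777π²/1.304² ≈ 254.676 (9× faster decay)
As t → ∞, higher modes decay exponentially faster. The n=1 mode dominates: v ~ c₁ sin(πx/1.304) e^{-λ₁t}.
Decay rate: λ₁ = 4.8753π²/1.304² ≈ 28.297.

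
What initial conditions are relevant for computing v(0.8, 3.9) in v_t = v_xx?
The entire real line. The heat equation has infinite propagation speed: any initial disturbance instantly affects all points (though exponentially small far away).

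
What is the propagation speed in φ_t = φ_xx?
Infinite. The heat equation is parabolic, not hyperbolic, so disturbances propagate instantly.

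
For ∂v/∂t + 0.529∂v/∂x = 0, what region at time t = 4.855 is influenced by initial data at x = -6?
At x = -3.431705. The characteristic carries data from (-6, 0) to (-3.431705, 4.855).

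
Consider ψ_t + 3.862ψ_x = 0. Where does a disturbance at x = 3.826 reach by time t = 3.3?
At x = 16.5706. The characteristic carries data from (3.826, 0) to (16.5706, 3.3).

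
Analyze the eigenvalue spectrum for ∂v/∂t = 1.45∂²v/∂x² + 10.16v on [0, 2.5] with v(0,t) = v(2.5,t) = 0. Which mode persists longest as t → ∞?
Eigenvalues: λₙ = 1.45n²π²/2.5² - 10.16.
First three modes:
  n=1: λ₁ = 1.45π²/2.5² - 10.16 ≈ -7.87
  n=2: λ₂ = 5.8π²/2.5² - 10.16 ≈ -1.001
  n=3: λ₃ = 13.05π²/2.5² - 10.16 ≈ 10.448
Since 1.45π²/2.5² ≈ 2.29 < 10.16, λ₁ < 0.
The n=1 mode grows fastest (−λₙ is largest for n=1) → dominates.
Asymptotic: v ~ c₁ sin(πx/2.5) e^{7.87t} (exponential growth at rate −λ₁ ≈ 7.87).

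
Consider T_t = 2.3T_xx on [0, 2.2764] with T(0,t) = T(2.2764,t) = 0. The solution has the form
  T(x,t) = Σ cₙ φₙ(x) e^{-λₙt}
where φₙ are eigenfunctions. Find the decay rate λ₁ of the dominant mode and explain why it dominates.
Eigenvalues: λₙ = 2.3n²π²/2.2764².
First three modes:
  n=1: λ₁ = 2.3π²/2.2764² ≈ 4.381
  n=2: λ₂ = 9.2π²/2.2764² ≈ 17.522 (4× faster decay)
  n=3: λ₃ = 20.7π²/2.2764² ≈ 39.425 (9× faster decay)
As t → ∞, higher modes decay exponentially faster. The n=1 mode dominates: T ~ c₁ sin(πx/2.2764) e^{-λ₁t}.
Decay rate: λ₁ = 2.3π²/2.2764² ≈ 4.381.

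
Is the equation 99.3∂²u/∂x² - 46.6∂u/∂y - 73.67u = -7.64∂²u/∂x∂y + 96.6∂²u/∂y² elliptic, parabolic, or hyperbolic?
Rewriting in standard form: 99.3∂²u/∂x² + 7.64∂²u/∂x∂y - 96.6∂²u/∂y² - 46.6∂u/∂y - 73.67u = 0. Computing B² - 4AC with A = 99.3, B = 7.64, C = -96.6: discriminant = 38427.8896 (positive). Answer: hyperbolic.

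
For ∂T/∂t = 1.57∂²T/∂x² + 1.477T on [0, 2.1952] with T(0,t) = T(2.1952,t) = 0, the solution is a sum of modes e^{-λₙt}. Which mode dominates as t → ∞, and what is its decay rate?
Eigenvalues: λₙ = 1.57n²π²/2.1952² - 1.477.
First three modes:
  n=1: λ₁ = 1.57π²/2.1952² - 1.477 ≈ 1.739
  n=2: λ₂ = 6.28π²/2.1952² - 1.477 ≈ 11.385
  n=3: λ₃ = 14.13π²/2.1952² - 1.477 ≈ 27.463
Since 1.57π²/2.1952² ≈ 3.216 > 1.477, all λₙ > 0.
The n=1 mode decays slowest → dominates as t → ∞.
Asymptotic: T ~ c₁ sin(πx/2.1952) e^{-λ₁t} with decay rate λ₁ ≈ 1.739.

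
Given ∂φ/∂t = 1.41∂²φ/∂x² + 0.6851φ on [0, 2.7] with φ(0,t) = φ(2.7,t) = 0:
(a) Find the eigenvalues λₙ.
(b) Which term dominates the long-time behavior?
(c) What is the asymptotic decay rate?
Eigenvalues: λₙ = 1.41n²π²/2.7² - 0.6851.
First three modes:
  n=1: λ₁ = 1.41π²/2.7² - 0.6851 ≈ 1.224
  n=2: λ₂ = 5.64π²/2.7² - 0.6851 ≈ 6.951
  n=3: λ₃ = 12.69π²/2.7² - 0.6851 ≈ 16.495
Since 1.41π²/2.7² ≈ 1.909 > 0.6851, all λₙ > 0.
The n=1 mode decays slowest → dominates as t → ∞.
Asymptotic: φ ~ c₁ sin(πx/2.7) e^{-λ₁t} with decay rate λ₁ ≈ 1.224.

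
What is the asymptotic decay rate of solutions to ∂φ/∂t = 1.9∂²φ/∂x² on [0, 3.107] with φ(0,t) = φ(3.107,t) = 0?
Eigenvalues: λₙ = 1.9n²π²/3.107².
First three modes:
  n=1: λ₁ = 1.9π²/3.107² ≈ 1.943
  n=2: λ₂ = 7.6π²/3.107² ≈ 7.77 (4× faster decay)
  n=3: λ₃ = 17.1π²/3.107² ≈ 17.483 (9× faster decay)
As t → ∞, higher modes decay exponentially faster. The n=1 mode dominates: φ ~ c₁ sin(πx/3.107) e^{-λ₁t}.
Decay rate: λ₁ = 1.9π²/3.107² ≈ 1.943.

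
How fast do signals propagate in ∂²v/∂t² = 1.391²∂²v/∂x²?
Speed = 1.391. Information travels along characteristics x = x₀ ± 1.391t.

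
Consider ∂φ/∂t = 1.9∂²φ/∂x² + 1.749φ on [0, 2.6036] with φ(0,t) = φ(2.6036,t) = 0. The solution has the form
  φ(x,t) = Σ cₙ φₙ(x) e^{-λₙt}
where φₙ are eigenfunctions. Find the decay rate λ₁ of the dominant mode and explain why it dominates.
Eigenvalues: λₙ = 1.9n²π²/2.6036² - 1.749.
First three modes:
  n=1: λ₁ = 1.9π²/2.6036² - 1.749 ≈ 1.017
  n=2: λ₂ = 7.6π²/2.6036² - 1.749 ≈ 9.316
  n=3: λ₃ = 17.1π²/2.6036² - 1.749 ≈ 23.148
Since 1.9π²/2.6036² ≈ 2.766 > 1.749, all λₙ > 0.
The n=1 mode decays slowest → dominates as t → ∞.
Asymptotic: φ ~ c₁ sin(πx/2.6036) e^{-λ₁t} with decay rate λ₁ ≈ 1.017.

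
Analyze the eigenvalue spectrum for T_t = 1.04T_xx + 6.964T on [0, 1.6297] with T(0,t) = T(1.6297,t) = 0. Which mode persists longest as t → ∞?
Eigenvalues: λₙ = 1.04n²π²/1.6297² - 6.964.
First three modes:
  n=1: λ₁ = 1.04π²/1.6297² - 6.964 ≈ -3.099
  n=2: λ₂ = 4.16π²/1.6297² - 6.964 ≈ 8.495
  n=3: λ₃ = 9.36π²/1.6297² - 6.964 ≈ 27.818
Since 1.04π²/1.6297² ≈ 3.865 < 6.964, λ₁ < 0.
The n=1 mode grows fastest (−λₙ is largest for n=1) → dominates.
Asymptotic: T ~ c₁ sin(πx/1.6297) e^{3.099t} (exponential growth at rate −λ₁ ≈ 3.099).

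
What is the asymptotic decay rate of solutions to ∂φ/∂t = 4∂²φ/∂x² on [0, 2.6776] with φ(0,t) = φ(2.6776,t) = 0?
Eigenvalues: λₙ = 4n²π²/2.6776².
First three modes:
  n=1: λ₁ = 4π²/2.6776² ≈ 5.506
  n=2: λ₂ = 16π²/2.6776² ≈ 22.026 (4× faster decay)
  n=3: λ₃ = 36π²/2.6776² ≈ 49.558 (9× faster decay)
As t → ∞, higher modes decay exponentially faster. The n=1 mode dominates: φ ~ c₁ sin(πx/2.6776) e^{-λ₁t}.
Decay rate: λ₁ = 4π²/2.6776² ≈ 5.506.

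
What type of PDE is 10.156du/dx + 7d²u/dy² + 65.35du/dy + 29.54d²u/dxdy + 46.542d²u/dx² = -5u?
Rewriting in standard form: 46.542d²u/dx² + 29.54d²u/dxdy + 7d²u/dy² + 10.156du/dx + 65.35du/dy + 5u = 0. With A = 46.542, B = 29.54, C = 7, the discriminant is -430.5644. This is an elliptic PDE.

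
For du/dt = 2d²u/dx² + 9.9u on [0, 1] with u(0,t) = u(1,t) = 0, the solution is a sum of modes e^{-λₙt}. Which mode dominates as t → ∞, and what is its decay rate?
Eigenvalues: λₙ = 2n²π²/1² - 9.9.
First three modes:
  n=1: λ₁ = 2π² - 9.9 ≈ 9.839
  n=2: λ₂ = 8π² - 9.9 ≈ 69.057
  n=3: λ₃ = 18π² - 9.9 ≈ 167.753
Since 2π² ≈ 19.739 > 9.9, all λₙ > 0.
The n=1 mode decays slowest → dominates as t → ∞.
Asymptotic: u ~ c₁ sin(πx/1) e^{-λ₁t} with decay rate λ₁ ≈ 9.839.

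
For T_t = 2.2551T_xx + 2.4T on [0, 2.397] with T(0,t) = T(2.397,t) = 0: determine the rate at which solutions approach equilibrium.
Eigenvalues: λₙ = 2.2551n²π²/2.397² - 2.4.
First three modes:
  n=1: λ₁ = 2.2551π²/2.397² - 2.4 ≈ 1.474
  n=2: λ₂ = 9.0204π²/2.397² - 2.4 ≈ 13.095
  n=3: λ₃ = 20.2959π²/2.397² - 2.4 ≈ 32.464
Since 2.2551π²/2.397² ≈ 3.874 > 2.4, all λₙ > 0.
The n=1 mode decays slowest → dominates as t → ∞.
Asymptotic: T ~ c₁ sin(πx/2.397) e^{-λ₁t} with decay rate λ₁ ≈ 1.474.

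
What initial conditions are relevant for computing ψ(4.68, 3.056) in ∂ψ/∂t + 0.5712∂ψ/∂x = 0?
A single point: x = 2.9344128. The characteristic through (4.68, 3.056) is x - 0.5712t = const, so x = 4.68 - 0.5712·3.056 = 2.9344128.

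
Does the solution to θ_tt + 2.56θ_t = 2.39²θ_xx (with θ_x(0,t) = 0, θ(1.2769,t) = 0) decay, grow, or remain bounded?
θ → 0. Damping (γ=2.56) dissipates energy; oscillations decay exponentially.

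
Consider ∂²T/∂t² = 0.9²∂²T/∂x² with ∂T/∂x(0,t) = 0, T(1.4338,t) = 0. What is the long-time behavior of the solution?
As t → ∞, T oscillates (no decay). Energy is conserved; the solution oscillates indefinitely as standing waves.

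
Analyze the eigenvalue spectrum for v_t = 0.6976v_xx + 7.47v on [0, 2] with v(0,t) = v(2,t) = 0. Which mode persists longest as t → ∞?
Eigenvalues: λₙ = 0.6976n²π²/2² - 7.47.
First three modes:
  n=1: λ₁ = 0.6976π²/2² - 7.47 ≈ -5.749
  n=2: λ₂ = 2.7904π²/2² - 7.47 ≈ -0.585
  n=3: λ₃ = 6.2784π²/2² - 7.47 ≈ 8.021
Since 0.6976π²/2² ≈ 1.721 < 7.47, λ₁ < 0.
The n=1 mode grows fastest (−λₙ is largest for n=1) → dominates.
Asymptotic: v ~ c₁ sin(πx/2) e^{5.749t} (exponential growth at rate −λ₁ ≈ 5.749).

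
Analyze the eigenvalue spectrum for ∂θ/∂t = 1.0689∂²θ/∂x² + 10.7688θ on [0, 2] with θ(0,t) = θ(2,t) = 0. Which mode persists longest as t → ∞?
Eigenvalues: λₙ = 1.0689n²π²/2² - 10.7688.
First three modes:
  n=1: λ₁ = 1.0689π²/2² - 10.7688 ≈ -8.131
  n=2: λ₂ = 4.2756π²/2² - 10.7688 ≈ -0.219
  n=3: λ₃ = 9.6201π²/2² - 10.7688 ≈ 12.968
Since 1.0689π²/2² ≈ 2.637 < 10.7688, λ₁ < 0.
The n=1 mode grows fastest (−λₙ is largest for n=1) → dominates.
Asymptotic: θ ~ c₁ sin(πx/2) e^{8.131t} (exponential growth at rate −λ₁ ≈ 8.131).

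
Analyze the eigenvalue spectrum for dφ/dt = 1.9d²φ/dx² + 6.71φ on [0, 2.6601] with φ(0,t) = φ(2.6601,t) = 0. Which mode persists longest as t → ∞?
Eigenvalues: λₙ = 1.9n²π²/2.6601² - 6.71.
First three modes:
  n=1: λ₁ = 1.9π²/2.6601² - 6.71 ≈ -4.06
  n=2: λ₂ = 7.6π²/2.6601² - 6.71 ≈ 3.89
  n=3: λ₃ = 17.1π²/2.6601² - 6.71 ≈ 17.141
Since 1.9π²/2.6601² ≈ 2.65 < 6.71, λ₁ < 0.
The n=1 mode grows fastest (−λₙ is largest for n=1) → dominates.
Asymptotic: φ ~ c₁ sin(πx/2.6601) e^{4.06t} (exponential growth at rate −λ₁ ≈ 4.06).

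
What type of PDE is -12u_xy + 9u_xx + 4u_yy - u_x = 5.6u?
Rewriting in standard form: 9u_xx - 12u_xy + 4u_yy - u_x - 5.6u = 0. With A = 9, B = -12, C = 4, the discriminant is 0. This is a parabolic PDE.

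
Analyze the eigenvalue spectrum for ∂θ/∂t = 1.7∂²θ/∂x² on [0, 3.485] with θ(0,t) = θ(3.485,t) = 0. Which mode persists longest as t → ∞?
Eigenvalues: λₙ = 1.7n²π²/3.485².
First three modes:
  n=1: λ₁ = 1.7π²/3.485² ≈ 1.381
  n=2: λ₂ = 6.8π²/3.485² ≈ 5.526 (4× faster decay)
  n=3: λ₃ = 15.3π²/3.485² ≈ 12.433 (9× faster decay)
As t → ∞, higher modes decay exponentially faster. The n=1 mode dominates: θ ~ c₁ sin(πx/3.485) e^{-λ₁t}.
Decay rate: λ₁ = 1.7π²/3.485² ≈ 1.381.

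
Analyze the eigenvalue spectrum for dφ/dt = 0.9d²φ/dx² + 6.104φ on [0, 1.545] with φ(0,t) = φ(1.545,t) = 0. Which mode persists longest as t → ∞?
Eigenvalues: λₙ = 0.9n²π²/1.545² - 6.104.
First three modes:
  n=1: λ₁ = 0.9π²/1.545² - 6.104 ≈ -2.383
  n=2: λ₂ = 3.6π²/1.545² - 6.104 ≈ 8.781
  n=3: λ₃ = 8.1π²/1.545² - 6.104 ≈ 27.387
Since 0.9π²/1.545² ≈ 3.721 < 6.104, λ₁ < 0.
The n=1 mode grows fastest (−λₙ is largest for n=1) → dominates.
Asymptotic: φ ~ c₁ sin(πx/1.545) e^{2.383t} (exponential growth at rate −λ₁ ≈ 2.383).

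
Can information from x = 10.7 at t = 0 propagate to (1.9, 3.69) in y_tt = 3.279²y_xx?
Yes. The domain of dependence is [-10.19951, 13.99951], and 10.7 ∈ [-10.19951, 13.99951].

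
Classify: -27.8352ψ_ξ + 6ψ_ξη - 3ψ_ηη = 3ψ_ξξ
Rewriting in standard form: -3ψ_ξξ + 6ψ_ξη - 3ψ_ηη - 27.8352ψ_ξ = 0. Parabolic (discriminant = 0).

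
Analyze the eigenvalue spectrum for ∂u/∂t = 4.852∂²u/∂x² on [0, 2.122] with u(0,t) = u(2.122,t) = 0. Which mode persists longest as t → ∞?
Eigenvalues: λₙ = 4.852n²π²/2.122².
First three modes:
  n=1: λ₁ = 4.852π²/2.122² ≈ 10.635
  n=2: λ₂ = 19.408π²/2.122² ≈ 42.539 (4× faster decay)
  n=3: λ₃ = 43.668π²/2.122² ≈ 95.713 (9× faster decay)
As t → ∞, higher modes decay exponentially faster. The n=1 mode dominates: u ~ c₁ sin(πx/2.122) e^{-λ₁t}.
Decay rate: λ₁ = 4.852π²/2.122² ≈ 10.635.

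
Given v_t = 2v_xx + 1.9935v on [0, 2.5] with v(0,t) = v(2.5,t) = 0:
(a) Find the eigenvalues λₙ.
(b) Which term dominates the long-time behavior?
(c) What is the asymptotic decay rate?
Eigenvalues: λₙ = 2n²π²/2.5² - 1.9935.
First three modes:
  n=1: λ₁ = 2π²/2.5² - 1.9935 ≈ 1.165
  n=2: λ₂ = 8π²/2.5² - 1.9935 ≈ 10.64
  n=3: λ₃ = 18π²/2.5² - 1.9935 ≈ 26.431
Since 2π²/2.5² ≈ 3.158 > 1.9935, all λₙ > 0.
The n=1 mode decays slowest → dominates as t → ∞.
Asymptotic: v ~ c₁ sin(πx/2.5) e^{-λ₁t} with decay rate λ₁ ≈ 1.165.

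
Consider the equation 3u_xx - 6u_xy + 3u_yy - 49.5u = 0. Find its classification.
Parabolic. (A = 3, B = -6, C = 3 gives B² - 4AC = 0.)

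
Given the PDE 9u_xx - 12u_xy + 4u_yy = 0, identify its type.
The second-order coefficients are A = 9, B = -12, C = 4. Since B² - 4AC = 0 = 0, this is a parabolic PDE.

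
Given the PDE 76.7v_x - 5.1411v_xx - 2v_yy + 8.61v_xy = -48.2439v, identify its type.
Rewriting in standard form: -5.1411v_xx + 8.61v_xy - 2v_yy + 76.7v_x + 48.2439v = 0. The second-order coefficients are A = -5.1411, B = 8.61, C = -2. Since B² - 4AC = 33.0033 > 0, this is a hyperbolic PDE.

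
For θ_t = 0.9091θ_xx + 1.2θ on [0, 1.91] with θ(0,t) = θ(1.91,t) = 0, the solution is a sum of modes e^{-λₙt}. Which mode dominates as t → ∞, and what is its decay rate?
Eigenvalues: λₙ = 0.9091n²π²/1.91² - 1.2.
First three modes:
  n=1: λ₁ = 0.9091π²/1.91² - 1.2 ≈ 1.259
  n=2: λ₂ = 3.6364π²/1.91² - 1.2 ≈ 8.638
  n=3: λ₃ = 8.1819π²/1.91² - 1.2 ≈ 20.935
Since 0.9091π²/1.91² ≈ 2.459 > 1.2, all λₙ > 0.
The n=1 mode decays slowest → dominates as t → ∞.
Asymptotic: θ ~ c₁ sin(πx/1.91) e^{-λ₁t} with decay rate λ₁ ≈ 1.259.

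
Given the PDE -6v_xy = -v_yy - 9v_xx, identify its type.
Rewriting in standard form: 9v_xx - 6v_xy + v_yy = 0. The second-order coefficients are A = 9, B = -6, C = 1. Since B² - 4AC = 0 = 0, this is a parabolic PDE.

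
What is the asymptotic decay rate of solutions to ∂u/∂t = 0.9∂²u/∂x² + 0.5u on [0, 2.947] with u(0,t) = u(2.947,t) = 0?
Eigenvalues: λₙ = 0.9n²π²/2.947² - 0.5.
First three modes:
  n=1: λ₁ = 0.9π²/2.947² - 0.5 ≈ 0.523
  n=2: λ₂ = 3.6π²/2.947² - 0.5 ≈ 3.591
  n=3: λ₃ = 8.1π²/2.947² - 0.5 ≈ 8.705
Since 0.9π²/2.947² ≈ 1.023 > 0.5, all λₙ > 0.
The n=1 mode decays slowest → dominates as t → ∞.
Asymptotic: u ~ c₁ sin(πx/2.947) e^{-λ₁t} with decay rate λ₁ ≈ 0.523.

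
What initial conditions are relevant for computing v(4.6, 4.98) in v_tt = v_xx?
Domain of dependence: [-0.38, 9.58]. Signals travel at speed 1, so data within |x - 4.6| ≤ 1·4.98 = 4.98 can reach the point.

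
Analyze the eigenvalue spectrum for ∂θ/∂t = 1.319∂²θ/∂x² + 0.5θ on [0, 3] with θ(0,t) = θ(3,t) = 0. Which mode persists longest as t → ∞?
Eigenvalues: λₙ = 1.319n²π²/3² - 0.5.
First three modes:
  n=1: λ₁ = 1.319π²/3² - 0.5 ≈ 0.946
  n=2: λ₂ = 5.276π²/3² - 0.5 ≈ 5.286
  n=3: λ₃ = 11.871π²/3² - 0.5 ≈ 12.518
Since 1.319π²/3² ≈ 1.446 > 0.5, all λₙ > 0.
The n=1 mode decays slowest → dominates as t → ∞.
Asymptotic: θ ~ c₁ sin(πx/3) e^{-λ₁t} with decay rate λ₁ ≈ 0.946.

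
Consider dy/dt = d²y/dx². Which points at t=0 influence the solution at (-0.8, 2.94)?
The entire real line. The heat equation has infinite propagation speed: any initial disturbance instantly affects all points (though exponentially small far away).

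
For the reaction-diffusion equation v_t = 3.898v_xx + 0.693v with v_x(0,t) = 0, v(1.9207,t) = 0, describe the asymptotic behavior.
v → 0. Diffusion dominates reaction (r=0.693 < κπ²/(4L²)≈2.61); solution decays.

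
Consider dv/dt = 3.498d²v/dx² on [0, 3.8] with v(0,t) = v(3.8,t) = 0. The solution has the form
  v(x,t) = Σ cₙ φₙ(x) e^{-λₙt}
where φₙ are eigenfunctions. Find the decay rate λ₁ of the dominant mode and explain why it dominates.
Eigenvalues: λₙ = 3.498n²π²/3.8².
First three modes:
  n=1: λ₁ = 3.498π²/3.8² ≈ 2.391
  n=2: λ₂ = 13.992π²/3.8² ≈ 9.563 (4× faster decay)
  n=3: λ₃ = 31.482π²/3.8² ≈ 21.518 (9× faster decay)
As t → ∞, higher modes decay exponentially faster. The n=1 mode dominates: v ~ c₁ sin(πx/3.8) e^{-λ₁t}.
Decay rate: λ₁ = 3.498π²/3.8² ≈ 2.391.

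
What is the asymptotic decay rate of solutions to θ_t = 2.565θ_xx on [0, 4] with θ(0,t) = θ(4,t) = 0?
Eigenvalues: λₙ = 2.565n²π²/4².
First three modes:
  n=1: λ₁ = 2.565π²/4² ≈ 1.582
  n=2: λ₂ = 10.26π²/4² ≈ 6.329 (4× faster decay)
  n=3: λ₃ = 23.085π²/4² ≈ 14.24 (9× faster decay)
As t → ∞, higher modes decay exponentially faster. The n=1 mode dominates: θ ~ c₁ sin(πx/4) e^{-λ₁t}.
Decay rate: λ₁ = 2.565π²/4² ≈ 1.582.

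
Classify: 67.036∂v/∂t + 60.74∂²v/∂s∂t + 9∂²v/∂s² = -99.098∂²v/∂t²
Rewriting in standard form: 9∂²v/∂s² + 60.74∂²v/∂s∂t + 99.098∂²v/∂t² + 67.036∂v/∂t = 0. Hyperbolic (discriminant = 121.8196).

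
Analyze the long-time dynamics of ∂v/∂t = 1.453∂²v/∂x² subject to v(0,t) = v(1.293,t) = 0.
Long-time behavior: v → 0. Heat diffuses out through both boundaries.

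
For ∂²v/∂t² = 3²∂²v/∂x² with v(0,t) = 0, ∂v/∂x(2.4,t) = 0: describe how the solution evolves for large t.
v oscillates (no decay). Energy is conserved; the solution oscillates indefinitely as standing waves.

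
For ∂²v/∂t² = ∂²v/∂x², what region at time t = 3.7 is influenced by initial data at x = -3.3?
Domain of influence: [-7, 0.4]. Data at x = -3.3 spreads outward at speed 1.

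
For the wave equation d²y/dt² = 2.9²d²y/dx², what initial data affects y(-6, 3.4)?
Domain of dependence: [-15.86, 3.86]. Signals travel at speed 2.9, so data within |x - -6| ≤ 2.9·3.4 = 9.86 can reach the point.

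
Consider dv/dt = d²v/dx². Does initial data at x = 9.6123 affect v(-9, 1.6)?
Yes, for any finite x. The heat equation has infinite propagation speed, so all initial data affects all points at any t > 0.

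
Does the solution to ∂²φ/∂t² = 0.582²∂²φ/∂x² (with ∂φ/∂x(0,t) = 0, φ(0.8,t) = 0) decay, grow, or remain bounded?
φ oscillates (no decay). Energy is conserved; the solution oscillates indefinitely as standing waves.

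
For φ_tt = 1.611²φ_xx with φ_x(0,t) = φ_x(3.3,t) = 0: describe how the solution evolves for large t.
φ oscillates about a mean that drifts linearly in t (generically unbounded; no decay). There is no damping, so the nonconstant modes persist as standing waves (energy conserved, no decay). But with Neumann conditions at both ends the constant mode has eigenvalue 0: the spatial mean M(t) of φ satisfies M'' = 0, so M(t) = M(0) + M'(0)·t. Unless the initial velocity has zero mean (∫φ_t(x,0)dx = 0), the solution grows linearly in t (unbounded, though not exponentially); if it does have zero mean, the solution stays bounded and simply oscillates.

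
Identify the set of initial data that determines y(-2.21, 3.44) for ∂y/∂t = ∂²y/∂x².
The entire real line. The heat equation has infinite propagation speed: any initial disturbance instantly affects all points (though exponentially small far away).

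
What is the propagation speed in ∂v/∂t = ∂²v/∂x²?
Infinite. The heat equation is parabolic, not hyperbolic, so disturbances propagate instantly.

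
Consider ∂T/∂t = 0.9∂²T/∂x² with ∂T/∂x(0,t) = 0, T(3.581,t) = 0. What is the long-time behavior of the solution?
As t → ∞, T → 0. Heat escapes through the Dirichlet boundary.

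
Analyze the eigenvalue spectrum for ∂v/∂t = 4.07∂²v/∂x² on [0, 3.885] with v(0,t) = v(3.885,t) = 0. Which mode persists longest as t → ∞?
Eigenvalues: λₙ = 4.07n²π²/3.885².
First three modes:
  n=1: λ₁ = 4.07π²/3.885² ≈ 2.661
  n=2: λ₂ = 16.28π²/3.885² ≈ 10.646 (4× faster decay)
  n=3: λ₃ = 36.63π²/3.885² ≈ 23.953 (9× faster decay)
As t → ∞, higher modes decay exponentially faster. The n=1 mode dominates: v ~ c₁ sin(πx/3.885) e^{-λ₁t}.
Decay rate: λ₁ = 4.07π²/3.885² ≈ 2.661.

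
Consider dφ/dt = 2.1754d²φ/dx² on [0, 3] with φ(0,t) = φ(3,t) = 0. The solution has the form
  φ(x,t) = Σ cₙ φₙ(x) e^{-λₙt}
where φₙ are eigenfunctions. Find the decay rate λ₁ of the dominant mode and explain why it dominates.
Eigenvalues: λₙ = 2.1754n²π²/3².
First three modes:
  n=1: λ₁ = 2.1754π²/3² ≈ 2.386
  n=2: λ₂ = 8.7016π²/3² ≈ 9.542 (4× faster decay)
  n=3: λ₃ = 19.5786π²/3² ≈ 21.47 (9× faster decay)
As t → ∞, higher modes decay exponentially faster. The n=1 mode dominates: φ ~ c₁ sin(πx/3) e^{-λ₁t}.
Decay rate: λ₁ = 2.1754π²/3² ≈ 2.386.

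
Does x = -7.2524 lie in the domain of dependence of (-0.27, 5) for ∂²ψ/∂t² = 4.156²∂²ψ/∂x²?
Yes. The domain of dependence is [-21.05, 20.51], and -7.2524 ∈ [-21.05, 20.51].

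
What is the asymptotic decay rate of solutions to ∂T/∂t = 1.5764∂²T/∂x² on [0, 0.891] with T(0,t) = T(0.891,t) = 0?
Eigenvalues: λₙ = 1.5764n²π²/0.891².
First three modes:
  n=1: λ₁ = 1.5764π²/0.891² ≈ 19.598
  n=2: λ₂ = 6.3056π²/0.891² ≈ 78.392 (4× faster decay)
  n=3: λ₃ = 14.1876π²/0.891² ≈ 176.382 (9× faster decay)
As t → ∞, higher modes decay exponentially faster. The n=1 mode dominates: T ~ c₁ sin(πx/0.891) e^{-λ₁t}.
Decay rate: λ₁ = 1.5764π²/0.891² ≈ 19.598.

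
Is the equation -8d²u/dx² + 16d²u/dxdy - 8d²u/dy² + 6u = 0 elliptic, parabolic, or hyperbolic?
Computing B² - 4AC with A = -8, B = 16, C = -8: discriminant = 0 (zero). Answer: parabolic.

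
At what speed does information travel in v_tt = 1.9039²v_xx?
Speed = 1.9039. Information travels along characteristics x = x₀ ± 1.9039t.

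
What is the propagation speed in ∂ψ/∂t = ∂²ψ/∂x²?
Infinite. The heat equation is parabolic, not hyperbolic, so disturbances propagate instantly.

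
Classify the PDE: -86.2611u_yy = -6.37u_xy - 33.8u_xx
Rewriting in standard form: 33.8u_xx + 6.37u_xy - 86.2611u_yy = 0. A = 33.8, B = 6.37, C = -86.2611. Discriminant B² - 4AC = 11703.07762. Since 11703.07762 > 0, hyperbolic.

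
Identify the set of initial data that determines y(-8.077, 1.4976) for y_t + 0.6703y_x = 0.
A single point: x = -9.08084128. The characteristic through (-8.077, 1.4976) is x - 0.6703t = const, so x = -8.077 - 0.6703·1.4976 = -9.08084128.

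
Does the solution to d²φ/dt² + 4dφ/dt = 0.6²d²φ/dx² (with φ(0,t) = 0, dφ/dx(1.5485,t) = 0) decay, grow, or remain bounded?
φ → 0. Damping (γ=4) dissipates energy; oscillations decay exponentially.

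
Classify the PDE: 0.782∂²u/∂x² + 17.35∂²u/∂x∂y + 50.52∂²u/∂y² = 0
A = 0.782, B = 17.35, C = 50.52. Discriminant B² - 4AC = 142.99594. Since 142.99594 > 0, hyperbolic.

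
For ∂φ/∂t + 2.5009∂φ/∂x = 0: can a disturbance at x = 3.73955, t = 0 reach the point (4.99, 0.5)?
Yes. The characteristic through (4.99, 0.5) passes through x = 3.73955.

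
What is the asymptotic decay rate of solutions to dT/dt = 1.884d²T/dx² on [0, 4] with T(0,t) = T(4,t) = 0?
Eigenvalues: λₙ = 1.884n²π²/4².
First three modes:
  n=1: λ₁ = 1.884π²/4² ≈ 1.162
  n=2: λ₂ = 7.536π²/4² ≈ 4.649 (4× faster decay)
  n=3: λ₃ = 16.956π²/4² ≈ 10.459 (9× faster decay)
As t → ∞, higher modes decay exponentially faster. The n=1 mode dominates: T ~ c₁ sin(πx/4) e^{-λ₁t}.
Decay rate: λ₁ = 1.884π²/4² ≈ 1.162.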